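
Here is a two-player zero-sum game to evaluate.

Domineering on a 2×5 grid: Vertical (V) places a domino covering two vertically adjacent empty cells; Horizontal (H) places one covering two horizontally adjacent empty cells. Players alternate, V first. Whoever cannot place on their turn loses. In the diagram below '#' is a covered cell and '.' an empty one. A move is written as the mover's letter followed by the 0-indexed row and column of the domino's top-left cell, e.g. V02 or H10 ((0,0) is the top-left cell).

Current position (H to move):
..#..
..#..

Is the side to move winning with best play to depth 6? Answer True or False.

ply 1, H at ..#../..#.. | H00=-1→###../..#..*; H03=-1→..###/..#..; H10=-1→..#../###..; H13=-1→..#../..###
ply 2, V at ###../..#.. | V03=+1→####./..##.*; V04=+1→###.#/..#.#
ply 3, H at ####./..##. | H10=-1→####./####.*
ply 4, V at ####./####. | V04=+1→#####/#####*
ply 5: #####/##### is terminal -1 (H); from ..#../..#.. depth 6

H winning at [..#../..#..]: False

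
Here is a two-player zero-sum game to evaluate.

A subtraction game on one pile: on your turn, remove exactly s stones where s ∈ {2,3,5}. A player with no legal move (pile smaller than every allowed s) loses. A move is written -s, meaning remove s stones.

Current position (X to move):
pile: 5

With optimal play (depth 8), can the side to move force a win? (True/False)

p1 X@[5]: -2[3]-1 -3[2]-1 -5[0]+1*
p2 O@[0] terminal -1; root [5] d8

X winning at [5]: True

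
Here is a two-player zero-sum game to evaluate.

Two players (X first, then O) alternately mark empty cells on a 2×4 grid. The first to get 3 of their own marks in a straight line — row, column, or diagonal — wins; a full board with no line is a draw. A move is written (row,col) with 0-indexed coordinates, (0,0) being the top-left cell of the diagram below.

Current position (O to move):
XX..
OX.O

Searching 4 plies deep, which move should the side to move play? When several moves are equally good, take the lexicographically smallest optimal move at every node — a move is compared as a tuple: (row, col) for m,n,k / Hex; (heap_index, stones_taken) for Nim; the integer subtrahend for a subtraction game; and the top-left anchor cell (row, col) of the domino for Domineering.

O's best at [XX../OX.O]: (0,2)

p1 O@[XX../OX.O]: (0,2)[XXO./OX.O]+0* (0,3)[XX.O/OX.O]-1 (1,2)[XX../OXOO]-1
p2 X@[XXO./OX.O]: (0,3)[XXOX/OX.O]+0* (1,2)[XXO./OXXO]+0
p3 O@[XXOX/OX.O]: (1,2)[XXOX/OXOO]+0*
p4 X@[XXOX/OXOO] terminal +0; root [XX../OX.O] d4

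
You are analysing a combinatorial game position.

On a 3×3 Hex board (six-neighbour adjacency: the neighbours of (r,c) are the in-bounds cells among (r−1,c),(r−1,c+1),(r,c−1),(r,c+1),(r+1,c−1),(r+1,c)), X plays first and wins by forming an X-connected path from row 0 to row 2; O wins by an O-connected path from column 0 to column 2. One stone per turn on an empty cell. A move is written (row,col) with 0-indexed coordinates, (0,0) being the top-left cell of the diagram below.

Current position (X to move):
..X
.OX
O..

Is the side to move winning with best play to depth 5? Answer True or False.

ply 1, X at ..X/.OX/O.. | (0,0)=+1→X.X/.OX/O..*; (0,1)=+1→.XX/.OX/O..; (1,0)=+1→..X/XOX/O..; (2,1)=+1→..X/.OX/OX.; (2,2)=+1→..X/.OX/O.X
ply 2, O at X.X/.OX/O.. | (0,1)=-1→XOX/.OX/O..*; (1,0)=-1→X.X/OOX/O..; (2,1)=-1→X.X/.OX/OO.; (2,2)=-1→X.X/.OX/O.O
ply 3, X at XOX/.OX/O.. | (1,0)=+1→XOX/XOX/O..*; (2,1)=+1→XOX/.OX/OX.; (2,2)=+1→XOX/.OX/O.X
ply 4, O at XOX/XOX/O.. | (2,1)=-1→XOX/XOX/OO.*; (2,2)=-1→XOX/XOX/O.O
ply 5, X at XOX/XOX/OO. | (2,2)=+1→XOX/XOX/OOX*
ply 6: XOX/XOX/OOX is terminal -1 (O); from ..X/.OX/O.. depth 5

X winning at [..X/.OX/O..]: True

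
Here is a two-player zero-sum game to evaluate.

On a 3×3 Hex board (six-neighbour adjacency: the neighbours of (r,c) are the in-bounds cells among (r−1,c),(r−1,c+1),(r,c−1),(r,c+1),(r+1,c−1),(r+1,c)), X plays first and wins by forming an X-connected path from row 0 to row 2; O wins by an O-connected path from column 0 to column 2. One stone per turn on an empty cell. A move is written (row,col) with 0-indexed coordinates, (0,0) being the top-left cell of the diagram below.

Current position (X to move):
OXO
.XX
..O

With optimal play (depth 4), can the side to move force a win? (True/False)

[OXO/.XX/..O] X move#1: (1,0):+1/OXO/XXX/..O*, (2,0):+1/OXO/.XX/X.O, (2,1):+1/OXO/.XX/.XO
[OXO/XXX/..O] O move#2: (2,0):-1/OXO/XXX/O.O*, (2,1):-1/OXO/XXX/.OO
[OXO/XXX/O.O] X move#3: (2,1):+1/OXO/XXX/OXO*
[OXO/XXX/OXO] end (terminal -1, O#4); searched OXO/.XX/..O to 4

X winning at [OXO/.XX/..O]: True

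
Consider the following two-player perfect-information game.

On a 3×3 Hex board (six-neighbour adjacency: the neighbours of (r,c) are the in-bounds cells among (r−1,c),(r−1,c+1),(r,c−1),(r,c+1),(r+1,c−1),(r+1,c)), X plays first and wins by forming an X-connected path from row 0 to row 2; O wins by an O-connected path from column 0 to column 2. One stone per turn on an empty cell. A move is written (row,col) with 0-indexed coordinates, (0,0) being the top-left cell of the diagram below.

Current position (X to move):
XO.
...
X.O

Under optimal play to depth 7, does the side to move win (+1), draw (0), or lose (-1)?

p1 X@[XO./.../X.O]: (0,2)[XOX/.../X.O]+1* (1,0)[XO./X../X.O]+1 (1,1)[XO./.X./X.O]+1 (1,2)[XO./..X/X.O]+1 (2,1)[XO./.../XXO]+1
p2 O@[XOX/.../X.O]: (1,0)[XOX/O../X.O]-1* (1,1)[XOX/.O./X.O]-1 (1,2)[XOX/..O/X.O]-1 (2,1)[XOX/.../XOO]-1
p3 X@[XOX/O../X.O]: (1,1)[XOX/OX./X.O]+1* (1,2)[XOX/O.X/X.O]+1 (2,1)[XOX/O../XXO]+1
p4 O@[XOX/OX./X.O] terminal -1; root [XO./.../X.O] d7

value(XO./.../X.O, X) = +1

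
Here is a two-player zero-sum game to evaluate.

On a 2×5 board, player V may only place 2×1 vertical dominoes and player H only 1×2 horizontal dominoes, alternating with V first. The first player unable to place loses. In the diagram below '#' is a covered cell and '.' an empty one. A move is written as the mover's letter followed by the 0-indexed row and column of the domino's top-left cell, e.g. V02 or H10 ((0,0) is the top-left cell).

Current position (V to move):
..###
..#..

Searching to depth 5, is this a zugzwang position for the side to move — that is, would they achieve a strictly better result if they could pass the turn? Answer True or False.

p1 V@[..###/..#..]: V00[#.###/#.#..]+1* V01[.####/.##..]+1
p2 H@[#.###/#.#..]: H13[#.###/#.###]-1*
p3 V@[#.###/#.###]: V01[#####/#####]+1*
p4 H@[#####/#####] terminal -1; root [..###/..#..] d5
suppose V passes — search the same position with H to move:
pass> p1 H@[..###/..#..]: H00[#####/..#..]+1* H10[..###/###..]+1 H13[..###/..###]-1
pass> p2 V@[#####/..#..] terminal -1; root [..###/..#..] d5
for V: play +1, pass -1

zugzwang(..###/..#.., V) = False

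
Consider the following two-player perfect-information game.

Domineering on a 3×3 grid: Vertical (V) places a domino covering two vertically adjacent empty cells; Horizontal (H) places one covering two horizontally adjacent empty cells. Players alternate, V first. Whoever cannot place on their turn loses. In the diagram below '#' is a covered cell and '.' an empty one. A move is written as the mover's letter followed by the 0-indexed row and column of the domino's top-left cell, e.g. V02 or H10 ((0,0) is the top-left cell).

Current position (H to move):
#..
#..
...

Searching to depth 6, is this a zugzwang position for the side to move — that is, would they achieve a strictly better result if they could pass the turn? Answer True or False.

zugzwang(#../#../..., H) = False

[#../#../...] H move#1: H01:-1/###/#../..., H11:+1/#../###/...*, H20:-1/#../#../##., H21:-1/#../#../.##
[#../###/...] end (terminal -1, V#2); searched #../#../... to 6
if H skipped the turn, V would face:
~ [#../#../...] V move#1: V01:+1/##./##./...*, V02:+1/#.#/#.#/..., V11:+1/#../##./.#., V12:+1/#../#.#/..#
~ [##./##./...] H move#2: H20:-1/##./##./##.*, H21:-1/##./##./.##
~ [##./##./##.] V move#3: V02:+1/###/###/##.*, V12:+1/##./###/###
~ [###/###/##.] end (terminal -1, H#4); searched #../#../... to 6
compare (H): move=+1 vs pass=-1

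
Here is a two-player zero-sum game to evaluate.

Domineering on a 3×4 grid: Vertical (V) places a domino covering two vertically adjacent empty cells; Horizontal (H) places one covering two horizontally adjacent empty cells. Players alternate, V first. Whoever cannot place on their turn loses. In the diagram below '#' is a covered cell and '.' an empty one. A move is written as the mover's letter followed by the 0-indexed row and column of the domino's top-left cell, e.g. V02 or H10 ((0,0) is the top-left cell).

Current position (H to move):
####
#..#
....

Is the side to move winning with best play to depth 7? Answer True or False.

ply 1, H at ####/#..#/.... | H11=+1→####/####/....*; H20=-1→####/#..#/##..; H21=+1→####/#..#/.##.; H22=-1→####/#..#/..##
ply 2: ####/####/.... is terminal -1 (V); from ####/#..#/.... depth 7

H winning at [####/#..#/....]: True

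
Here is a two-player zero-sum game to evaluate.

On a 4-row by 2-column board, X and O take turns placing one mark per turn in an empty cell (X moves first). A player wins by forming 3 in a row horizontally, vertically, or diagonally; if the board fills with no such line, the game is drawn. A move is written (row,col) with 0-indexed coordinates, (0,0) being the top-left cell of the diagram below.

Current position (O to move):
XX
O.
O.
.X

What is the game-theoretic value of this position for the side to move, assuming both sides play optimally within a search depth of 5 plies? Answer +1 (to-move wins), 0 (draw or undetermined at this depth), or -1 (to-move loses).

value(XX/O./O./.X, O) = +1

p1 O@[XX/O./O./.X]: (1,1)[XX/OO/O./.X]+0 (2,1)[XX/O./OO/.X]+0 (3,0)[XX/O./O./OX]+1*
p2 X@[XX/O./O./OX] terminal -1; root [XX/O./O./.X] d5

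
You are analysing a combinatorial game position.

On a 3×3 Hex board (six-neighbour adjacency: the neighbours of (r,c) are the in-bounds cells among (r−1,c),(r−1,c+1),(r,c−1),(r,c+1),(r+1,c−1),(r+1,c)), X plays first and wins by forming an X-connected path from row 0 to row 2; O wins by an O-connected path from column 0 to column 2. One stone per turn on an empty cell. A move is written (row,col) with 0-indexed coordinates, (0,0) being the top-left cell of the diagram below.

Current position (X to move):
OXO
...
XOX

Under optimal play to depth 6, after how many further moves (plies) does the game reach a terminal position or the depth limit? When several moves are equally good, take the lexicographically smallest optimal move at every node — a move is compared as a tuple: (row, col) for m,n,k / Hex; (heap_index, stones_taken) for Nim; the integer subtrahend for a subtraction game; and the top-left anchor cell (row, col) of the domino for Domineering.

p1 X@[OXO/.../XOX]: (1,0)[OXO/X../XOX]+1* (1,1)[OXO/.X./XOX]+1 (1,2)[OXO/..X/XOX]+1
p2 O@[OXO/X../XOX] terminal -1; root [OXO/.../XOX] d6

PV length from [OXO/.../XOX]: 1 ply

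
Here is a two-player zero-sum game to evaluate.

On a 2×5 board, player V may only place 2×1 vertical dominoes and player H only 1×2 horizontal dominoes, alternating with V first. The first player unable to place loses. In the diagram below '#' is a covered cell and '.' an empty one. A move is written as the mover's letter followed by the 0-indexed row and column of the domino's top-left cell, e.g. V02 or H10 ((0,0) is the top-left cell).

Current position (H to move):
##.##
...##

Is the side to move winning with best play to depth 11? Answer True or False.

H winning at [##.##/...##]: True

p1 H@[##.##/...##]: H10[##.##/##.##]-1 H11[##.##/.####]+1*
p2 V@[##.##/.####] terminal -1; root [##.##/...##] d11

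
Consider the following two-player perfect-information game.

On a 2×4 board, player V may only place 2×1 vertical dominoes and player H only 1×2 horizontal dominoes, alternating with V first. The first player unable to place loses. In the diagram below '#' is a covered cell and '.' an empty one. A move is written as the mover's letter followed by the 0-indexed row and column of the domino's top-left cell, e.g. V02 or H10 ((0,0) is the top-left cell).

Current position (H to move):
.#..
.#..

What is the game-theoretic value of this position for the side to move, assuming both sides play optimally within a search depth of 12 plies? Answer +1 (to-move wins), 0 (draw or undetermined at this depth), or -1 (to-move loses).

p1 H@[.#../.#..]: H02[.###/.#..]+1* H12[.#../.###]+1
p2 V@[.###/.#..]: V00[####/##..]-1*
p3 H@[####/##..]: H12[####/####]+1*
p4 V@[####/####] terminal -1; root [.#../.#..] d12

value(.#../.#.., H) = +1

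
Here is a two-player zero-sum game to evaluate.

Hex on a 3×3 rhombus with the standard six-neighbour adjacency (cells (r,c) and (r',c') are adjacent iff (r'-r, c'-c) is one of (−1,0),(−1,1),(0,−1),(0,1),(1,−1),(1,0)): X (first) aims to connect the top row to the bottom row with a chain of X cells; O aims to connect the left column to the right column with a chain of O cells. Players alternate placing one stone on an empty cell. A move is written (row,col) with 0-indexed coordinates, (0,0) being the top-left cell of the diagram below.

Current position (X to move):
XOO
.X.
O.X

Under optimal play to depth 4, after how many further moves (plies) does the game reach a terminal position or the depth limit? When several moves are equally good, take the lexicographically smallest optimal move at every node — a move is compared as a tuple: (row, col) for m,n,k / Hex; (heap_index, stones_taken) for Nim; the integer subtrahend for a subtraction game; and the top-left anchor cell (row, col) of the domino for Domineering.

PV length from [XOO/.X./O.X]: 3 plies

p1 X@[XOO/.X./O.X]: (1,0)[XOO/XX./O.X]+1* (1,2)[XOO/.XX/O.X]-1 (2,1)[XOO/.X./OXX]-1
p2 O@[XOO/XX./O.X]: (1,2)[XOO/XXO/O.X]-1* (2,1)[XOO/XX./OOX]-1
p3 X@[XOO/XXO/O.X]: (2,1)[XOO/XXO/OXX]+1*
p4 O@[XOO/XXO/OXX] terminal -1; root [XOO/.X./O.X] d4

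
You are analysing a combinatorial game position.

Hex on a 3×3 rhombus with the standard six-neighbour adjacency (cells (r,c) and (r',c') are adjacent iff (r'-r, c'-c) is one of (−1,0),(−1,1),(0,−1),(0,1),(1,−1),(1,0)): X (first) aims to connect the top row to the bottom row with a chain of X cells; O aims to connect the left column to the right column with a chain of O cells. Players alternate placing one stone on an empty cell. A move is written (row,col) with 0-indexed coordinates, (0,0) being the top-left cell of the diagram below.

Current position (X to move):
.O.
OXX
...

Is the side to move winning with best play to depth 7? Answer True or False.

X winning at [.O./OXX/...]: True

p1 X@[.O./OXX/...]: (0,0)[XO./OXX/...]-1 (0,2)[.OX/OXX/...]+1* (2,0)[.O./OXX/X..]-1 (2,1)[.O./OXX/.X.]-1 (2,2)[.O./OXX/..X]-1
p2 O@[.OX/OXX/...]: (0,0)[OOX/OXX/...]-1* (2,0)[.OX/OXX/O..]-1 (2,1)[.OX/OXX/.O.]-1 (2,2)[.OX/OXX/..O]-1
p3 X@[OOX/OXX/...]: (2,0)[OOX/OXX/X..]+1* (2,1)[OOX/OXX/.X.]+1 (2,2)[OOX/OXX/..X]+1
p4 O@[OOX/OXX/X..] terminal -1; root [.O./OXX/...] d7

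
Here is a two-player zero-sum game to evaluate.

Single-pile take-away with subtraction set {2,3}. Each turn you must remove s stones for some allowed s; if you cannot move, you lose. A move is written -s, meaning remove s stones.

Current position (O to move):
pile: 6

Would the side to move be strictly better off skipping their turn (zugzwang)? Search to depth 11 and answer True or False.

zugzwang(6, O) = True

ply 1, O at 6 | -2=-1→4*; -3=-1→3
ply 2, X at 4 | -2=-1→2; -3=+1→1*
ply 3: 1 is terminal -1 (O); from 6 depth 11
pass branch (X moves first from the same position):
  | ply 1, X at 6 | -2=-1→4*; -3=-1→3
  | ply 2, O at 4 | -2=-1→2; -3=+1→1*
  | ply 3: 1 is terminal -1 (X); from 6 depth 11
O moving scores -1; O passing scores +1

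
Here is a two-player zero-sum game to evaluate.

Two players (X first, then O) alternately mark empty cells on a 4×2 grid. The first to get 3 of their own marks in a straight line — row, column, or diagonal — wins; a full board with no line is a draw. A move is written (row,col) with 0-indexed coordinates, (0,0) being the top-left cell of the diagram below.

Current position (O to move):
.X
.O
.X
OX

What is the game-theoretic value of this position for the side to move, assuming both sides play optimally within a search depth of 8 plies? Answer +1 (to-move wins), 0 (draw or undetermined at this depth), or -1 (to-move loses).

value(.X/.O/.X/OX, O) = 0

ply 1, O at .X/.O/.X/OX | (0,0)=+0→OX/.O/.X/OX*; (1,0)=+0→.X/OO/.X/OX; (2,0)=+0→.X/.O/OX/OX
ply 2, X at OX/.O/.X/OX | (1,0)=+0→OX/XO/.X/OX*; (2,0)=+0→OX/.O/XX/OX
ply 3, O at OX/XO/.X/OX | (2,0)=+0→OX/XO/OX/OX*
ply 4: OX/XO/OX/OX is terminal +0 (X); from .X/.O/.X/OX depth 8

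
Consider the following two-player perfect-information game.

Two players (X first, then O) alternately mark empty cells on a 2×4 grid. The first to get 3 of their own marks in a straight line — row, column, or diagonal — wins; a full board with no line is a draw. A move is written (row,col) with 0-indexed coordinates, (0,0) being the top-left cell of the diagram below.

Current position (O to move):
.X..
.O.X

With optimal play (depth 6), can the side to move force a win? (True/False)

O winning at [.X../.O.X]: False

ply 1, O at .X../.O.X | (0,0)=+0→OX../.O.X*; (0,2)=+0→.XO./.O.X; (0,3)=+0→.X.O/.O.X; (1,0)=+0→.X../OO.X; (1,2)=+0→.X../.OOX
ply 2, X at OX../.O.X | (0,2)=+0→OXX./.O.X*; (0,3)=+0→OX.X/.O.X; (1,0)=+0→OX../XO.X; (1,2)=+0→OX../.OXX
ply 3, O at OXX./.O.X | (0,3)=+0→OXXO/.O.X*; (1,0)=-1→OXX./OO.X; (1,2)=-1→OXX./.OOX
ply 4, X at OXXO/.O.X | (1,0)=+0→OXXO/XO.X*; (1,2)=+0→OXXO/.OXX
ply 5, O at OXXO/XO.X | (1,2)=+0→OXXO/XOOX*
ply 6: OXXO/XOOX is terminal +0 (X); from .X../.O.X depth 6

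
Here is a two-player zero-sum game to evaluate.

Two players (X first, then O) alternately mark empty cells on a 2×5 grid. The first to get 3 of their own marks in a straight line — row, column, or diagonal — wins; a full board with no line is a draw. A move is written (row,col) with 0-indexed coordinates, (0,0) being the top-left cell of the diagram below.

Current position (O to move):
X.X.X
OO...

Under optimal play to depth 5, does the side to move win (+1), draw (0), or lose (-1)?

value(X.X.X/OO..., O) = +1

ply 1, O at X.X.X/OO... | (0,1)=-1→XOX.X/OO...; (0,3)=-1→X.XOX/OO...; (1,2)=+1→X.X.X/OOO..*; (1,3)=-1→X.X.X/OO.O.; (1,4)=-1→X.X.X/OO..O
ply 2: X.X.X/OOO.. is terminal -1 (X); from X.X.X/OO... depth 5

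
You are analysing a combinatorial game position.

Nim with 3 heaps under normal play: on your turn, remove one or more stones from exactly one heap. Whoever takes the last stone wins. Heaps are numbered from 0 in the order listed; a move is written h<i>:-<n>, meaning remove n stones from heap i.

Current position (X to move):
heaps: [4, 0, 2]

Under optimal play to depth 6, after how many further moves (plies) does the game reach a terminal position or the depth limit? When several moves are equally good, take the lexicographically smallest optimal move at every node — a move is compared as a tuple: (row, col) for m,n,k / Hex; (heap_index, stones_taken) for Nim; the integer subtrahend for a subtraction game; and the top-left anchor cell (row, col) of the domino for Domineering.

PV length from [(4,0,2)]: 5 plies

p1 X@[(4,0,2)]: h0:-1[(3,0,2)]-1 h0:-2[(2,0,2)]+1* h0:-3[(1,0,2)]-1 h0:-4[(0,0,2)]-1 h2:-1[(4,0,1)]-1 h2:-2[(4,0,0)]-1
p2 O@[(2,0,2)]: h0:-1[(1,0,2)]-1* h0:-2[(0,0,2)]-1 h2:-1[(2,0,1)]-1 h2:-2[(2,0,0)]-1
p3 X@[(1,0,2)]: h0:-1[(0,0,2)]-1 h2:-1[(1,0,1)]+1* h2:-2[(1,0,0)]-1
p4 O@[(1,0,1)]: h0:-1[(0,0,1)]-1* h2:-1[(1,0,0)]-1
p5 X@[(0,0,1)]: h2:-1[(0,0,0)]+1*
p6 O@[(0,0,0)] terminal -1; root [(4,0,2)] d6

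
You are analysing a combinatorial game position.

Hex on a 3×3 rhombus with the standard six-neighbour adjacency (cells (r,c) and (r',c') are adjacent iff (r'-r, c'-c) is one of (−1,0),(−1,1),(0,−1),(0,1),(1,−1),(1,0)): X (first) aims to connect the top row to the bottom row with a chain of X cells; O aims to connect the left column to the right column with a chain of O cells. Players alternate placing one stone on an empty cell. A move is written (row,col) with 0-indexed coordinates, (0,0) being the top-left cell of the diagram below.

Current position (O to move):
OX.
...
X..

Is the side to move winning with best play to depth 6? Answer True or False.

p1 O@[OX./.../X..]: (0,2)[OXO/.../X..]-1* (1,0)[OX./O../X..]-1 (1,1)[OX./.O./X..]-1 (1,2)[OX./..O/X..]-1 (2,1)[OX./.../XO.]-1 (2,2)[OX./.../X.O]-1
p2 X@[OXO/.../X..]: (1,0)[OXO/X../X..]+1* (1,1)[OXO/.X./X..]+1 (1,2)[OXO/..X/X..]+1 (2,1)[OXO/.../XX.]+1 (2,2)[OXO/.../X.X]+1
p3 O@[OXO/X../X..] terminal -1; root [OX./.../X..] d6

O winning at [OX./.../X..]: False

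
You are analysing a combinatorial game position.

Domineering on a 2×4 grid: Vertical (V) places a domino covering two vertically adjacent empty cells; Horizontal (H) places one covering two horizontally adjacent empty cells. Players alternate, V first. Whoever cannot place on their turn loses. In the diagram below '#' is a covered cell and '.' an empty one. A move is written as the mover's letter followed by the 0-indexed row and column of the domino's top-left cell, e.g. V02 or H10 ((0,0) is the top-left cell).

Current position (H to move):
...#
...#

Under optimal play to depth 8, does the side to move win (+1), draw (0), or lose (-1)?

ply 1, H at ...#/...# | H00=+1→##.#/...#*; H01=+1→.###/...#; H10=+1→...#/##.#; H11=+1→...#/.###
ply 2, V at ##.#/...# | V02=-1→####/..##*
ply 3, H at ####/..## | H10=+1→####/####*
ply 4: ####/#### is terminal -1 (V); from ...#/...# depth 8

value(...#/...#, H) = +1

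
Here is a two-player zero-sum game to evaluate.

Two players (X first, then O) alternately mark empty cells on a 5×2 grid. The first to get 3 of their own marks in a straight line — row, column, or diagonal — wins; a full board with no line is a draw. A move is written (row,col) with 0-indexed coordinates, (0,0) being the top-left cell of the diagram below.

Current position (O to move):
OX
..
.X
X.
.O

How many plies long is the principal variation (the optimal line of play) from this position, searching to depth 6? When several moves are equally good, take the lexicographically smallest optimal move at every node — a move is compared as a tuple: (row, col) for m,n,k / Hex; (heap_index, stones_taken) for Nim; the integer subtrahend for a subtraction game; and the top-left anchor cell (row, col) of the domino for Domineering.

PV length from [OX/../.X/X./.O]: 2 plies

p1 O@[OX/../.X/X./.O]: (1,0)[OX/O./.X/X./.O]-1* (1,1)[OX/.O/.X/X./.O]-1 (2,0)[OX/../OX/X./.O]-1 (3,1)[OX/../.X/XO/.O]-1 (4,0)[OX/../.X/X./OO]-1
p2 X@[OX/O./.X/X./.O]: (1,1)[OX/OX/.X/X./.O]+1* (2,0)[OX/O./XX/X./.O]+1 (3,1)[OX/O./.X/XX/.O]-1 (4,0)[OX/O./.X/X./XO]-1
p3 O@[OX/OX/.X/X./.O] terminal -1; root [OX/../.X/X./.O] d6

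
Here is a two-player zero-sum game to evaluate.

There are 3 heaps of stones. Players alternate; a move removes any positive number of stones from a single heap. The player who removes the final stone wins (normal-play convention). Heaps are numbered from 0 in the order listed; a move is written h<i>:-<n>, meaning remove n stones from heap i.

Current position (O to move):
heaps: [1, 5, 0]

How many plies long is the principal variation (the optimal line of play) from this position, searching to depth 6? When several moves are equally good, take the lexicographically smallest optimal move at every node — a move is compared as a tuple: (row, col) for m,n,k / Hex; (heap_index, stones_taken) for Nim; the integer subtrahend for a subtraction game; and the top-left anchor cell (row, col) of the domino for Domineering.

ply 1, O at (1,5,0) | h0:-1=-1→(0,5,0); h1:-1=-1→(1,4,0); h1:-2=-1→(1,3,0); h1:-3=-1→(1,2,0); h1:-4=+1→(1,1,0)*; h1:-5=-1→(1,0,0)
ply 2, X at (1,1,0) | h0:-1=-1→(0,1,0)*; h1:-1=-1→(1,0,0)
ply 3, O at (0,1,0) | h1:-1=+1→(0,0,0)*
ply 4: (0,0,0) is terminal -1 (X); from (1,5,0) depth 6

PV length from [(1,5,0)]: 3 plies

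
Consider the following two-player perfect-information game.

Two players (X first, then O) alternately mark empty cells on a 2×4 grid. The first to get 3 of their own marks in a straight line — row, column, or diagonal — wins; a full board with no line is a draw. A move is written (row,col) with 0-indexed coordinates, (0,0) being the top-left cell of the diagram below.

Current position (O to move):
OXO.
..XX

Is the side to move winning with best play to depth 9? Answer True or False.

ply 1, O at OXO./..XX | (0,3)=-1→OXOO/..XX; (1,0)=-1→OXO./O.XX; (1,1)=+0→OXO./.OXX*
ply 2, X at OXO./.OXX | (0,3)=+0→OXOX/.OXX*; (1,0)=+0→OXO./XOXX
ply 3, O at OXOX/.OXX | (1,0)=+0→OXOX/OOXX*
ply 4: OXOX/OOXX is terminal +0 (X); from OXO./..XX depth 9

O winning at [OXO./..XX]: False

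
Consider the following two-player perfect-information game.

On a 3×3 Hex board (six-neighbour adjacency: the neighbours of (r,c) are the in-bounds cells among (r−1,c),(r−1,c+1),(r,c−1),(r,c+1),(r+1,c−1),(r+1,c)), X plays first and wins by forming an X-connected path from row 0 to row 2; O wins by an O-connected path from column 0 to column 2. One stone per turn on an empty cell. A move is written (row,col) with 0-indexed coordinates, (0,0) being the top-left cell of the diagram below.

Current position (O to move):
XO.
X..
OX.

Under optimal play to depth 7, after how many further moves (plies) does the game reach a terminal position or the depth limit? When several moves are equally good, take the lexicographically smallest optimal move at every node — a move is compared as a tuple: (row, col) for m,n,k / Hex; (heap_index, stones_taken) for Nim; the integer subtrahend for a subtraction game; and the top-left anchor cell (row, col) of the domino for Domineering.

PV length from [XO./X../OX.]: 3 plies

p1 O@[XO./X../OX.]: (0,2)[XOO/X../OX.]-1 (1,1)[XO./XO./OX.]+1* (1,2)[XO./X.O/OX.]-1 (2,2)[XO./X../OXO]-1
p2 X@[XO./XO./OX.]: (0,2)[XOX/XO./OX.]-1* (1,2)[XO./XOX/OX.]-1 (2,2)[XO./XO./OXX]-1
p3 O@[XOX/XO./OX.]: (1,2)[XOX/XOO/OX.]+1* (2,2)[XOX/XO./OXO]-1
p4 X@[XOX/XOO/OX.] terminal -1; root [XO./X../OX.] d7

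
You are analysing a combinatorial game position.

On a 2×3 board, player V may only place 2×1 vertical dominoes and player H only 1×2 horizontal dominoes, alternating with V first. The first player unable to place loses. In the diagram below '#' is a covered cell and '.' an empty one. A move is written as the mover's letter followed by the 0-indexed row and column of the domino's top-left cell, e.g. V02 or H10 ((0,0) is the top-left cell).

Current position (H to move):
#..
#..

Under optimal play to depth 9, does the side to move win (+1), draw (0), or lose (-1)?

ply 1, H at #../#.. | H01=+1→###/#..*; H11=+1→#../###
ply 2: ###/#.. is terminal -1 (V); from #../#.. depth 9

value(#../#.., H) = +1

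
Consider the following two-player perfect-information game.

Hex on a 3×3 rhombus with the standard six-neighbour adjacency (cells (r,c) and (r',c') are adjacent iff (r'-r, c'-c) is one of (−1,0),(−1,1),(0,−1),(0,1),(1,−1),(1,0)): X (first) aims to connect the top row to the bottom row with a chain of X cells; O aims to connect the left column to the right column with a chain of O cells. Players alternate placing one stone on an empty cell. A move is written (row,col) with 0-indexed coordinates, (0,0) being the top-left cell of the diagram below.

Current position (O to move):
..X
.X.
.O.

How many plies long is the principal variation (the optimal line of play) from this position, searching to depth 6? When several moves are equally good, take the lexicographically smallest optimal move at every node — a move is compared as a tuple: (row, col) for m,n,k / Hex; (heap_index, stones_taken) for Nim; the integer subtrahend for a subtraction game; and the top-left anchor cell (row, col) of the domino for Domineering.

[..X/.X./.O.] O move#1: (0,0):-1/O.X/.X./.O., (0,1):-1/.OX/.X./.O., (1,0):-1/..X/OX./.O., (1,2):-1/..X/.XO/.O., (2,0):+1/..X/.X./OO.*, (2,2):-1/..X/.X./.OO
[..X/.X./OO.] X move#2: (0,0):-1/X.X/.X./OO.*, (0,1):-1/.XX/.X./OO., (1,0):-1/..X/XX./OO., (1,2):-1/..X/.XX/OO., (2,2):-1/..X/.X./OOX
[X.X/.X./OO.] O move#3: (0,1):+1/XOX/.X./OO.*, (1,0):+1/X.X/OX./OO., (1,2):+1/X.X/.XO/OO., (2,2):+1/X.X/.X./OOO
[XOX/.X./OO.] X move#4: (1,0):-1/XOX/XX./OO.*, (1,2):-1/XOX/.XX/OO., (2,2):-1/XOX/.X./OOX
[XOX/XX./OO.] O move#5: (1,2):+1/XOX/XXO/OO.*, (2,2):+1/XOX/XX./OOO
[XOX/XXO/OO.] end (terminal -1, X#6); searched ..X/.X./.O. to 6

PV length from [..X/.X./.O.]: 5 plies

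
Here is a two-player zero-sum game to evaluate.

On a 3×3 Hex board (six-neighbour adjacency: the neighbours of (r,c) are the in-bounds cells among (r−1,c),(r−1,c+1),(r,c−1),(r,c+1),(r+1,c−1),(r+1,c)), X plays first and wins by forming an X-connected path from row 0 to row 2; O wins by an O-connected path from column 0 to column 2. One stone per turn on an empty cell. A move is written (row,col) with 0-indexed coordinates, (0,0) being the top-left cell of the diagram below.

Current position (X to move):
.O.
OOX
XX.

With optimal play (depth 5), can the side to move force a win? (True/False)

[.O./OOX/XX.] X move#1: (0,0):-1/XO./OOX/XX., (0,2):+1/.OX/OOX/XX.*, (2,2):-1/.O./OOX/XXX
[.OX/OOX/XX.] end (terminal -1, O#2); searched .O./OOX/XX. to 5

X winning at [.O./OOX/XX.]: True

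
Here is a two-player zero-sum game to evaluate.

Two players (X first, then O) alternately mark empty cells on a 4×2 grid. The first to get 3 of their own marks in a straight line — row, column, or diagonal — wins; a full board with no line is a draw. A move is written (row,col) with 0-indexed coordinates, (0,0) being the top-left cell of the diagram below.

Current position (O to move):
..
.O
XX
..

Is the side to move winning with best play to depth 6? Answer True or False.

O winning at [../.O/XX/..]: False

p1 O@[../.O/XX/..]: (0,0)[O./.O/XX/..]+0* (0,1)[.O/.O/XX/..]-1 (1,0)[../OO/XX/..]+0 (3,0)[../.O/XX/O.]+0 (3,1)[../.O/XX/.O]-1
p2 X@[O./.O/XX/..]: (0,1)[OX/.O/XX/..]+0* (1,0)[O./XO/XX/..]+0 (3,0)[O./.O/XX/X.]+0 (3,1)[O./.O/XX/.X]+0
p3 O@[OX/.O/XX/..]: (1,0)[OX/OO/XX/..]+0* (3,0)[OX/.O/XX/O.]+0 (3,1)[OX/.O/XX/.O]+0
p4 X@[OX/OO/XX/..]: (3,0)[OX/OO/XX/X.]+0* (3,1)[OX/OO/XX/.X]+0
p5 O@[OX/OO/XX/X.]: (3,1)[OX/OO/XX/XO]+0*
p6 X@[OX/OO/XX/XO] terminal +0; root [../.O/XX/..] d6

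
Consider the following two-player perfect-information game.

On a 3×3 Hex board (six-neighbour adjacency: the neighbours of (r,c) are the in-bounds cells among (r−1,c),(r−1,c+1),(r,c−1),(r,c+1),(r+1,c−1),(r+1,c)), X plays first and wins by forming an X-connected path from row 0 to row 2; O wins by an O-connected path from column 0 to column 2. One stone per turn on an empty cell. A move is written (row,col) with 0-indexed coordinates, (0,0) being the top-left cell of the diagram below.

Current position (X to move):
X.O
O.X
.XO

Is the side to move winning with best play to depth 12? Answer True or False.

X winning at [X.O/O.X/.XO]: False

p1 X@[X.O/O.X/.XO]: (0,1)[XXO/O.X/.XO]-1* (1,1)[X.O/OXX/.XO]-1 (2,0)[X.O/O.X/XXO]-1
p2 O@[XXO/O.X/.XO]: (1,1)[XXO/OOX/.XO]+1* (2,0)[XXO/O.X/OXO]-1
p3 X@[XXO/OOX/.XO] terminal -1; root [X.O/O.X/.XO] d12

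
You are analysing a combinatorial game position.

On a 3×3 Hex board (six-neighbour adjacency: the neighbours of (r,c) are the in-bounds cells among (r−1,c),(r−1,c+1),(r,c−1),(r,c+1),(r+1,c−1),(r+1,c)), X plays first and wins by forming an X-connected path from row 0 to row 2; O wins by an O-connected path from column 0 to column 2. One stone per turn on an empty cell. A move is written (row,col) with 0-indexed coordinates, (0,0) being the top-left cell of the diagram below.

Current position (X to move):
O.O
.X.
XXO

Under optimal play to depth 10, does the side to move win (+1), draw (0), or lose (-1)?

ply 1, X at O.O/.X./XXO | (0,1)=+1→OXO/.X./XXO*; (1,0)=-1→O.O/XX./XXO; (1,2)=-1→O.O/.XX/XXO
ply 2: OXO/.X./XXO is terminal -1 (O); from O.O/.X./XXO depth 10

value(O.O/.X./XXO, X) = +1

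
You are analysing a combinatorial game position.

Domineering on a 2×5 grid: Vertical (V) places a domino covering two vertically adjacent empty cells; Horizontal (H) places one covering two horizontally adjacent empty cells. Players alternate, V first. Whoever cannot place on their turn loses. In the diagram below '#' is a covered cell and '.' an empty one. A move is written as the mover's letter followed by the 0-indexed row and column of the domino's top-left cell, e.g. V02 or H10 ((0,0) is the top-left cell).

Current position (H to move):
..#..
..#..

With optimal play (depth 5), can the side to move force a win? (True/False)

H winning at [..#../..#..]: False

[..#../..#..] H move#1: H00:-1/###../..#..*, H03:-1/..###/..#.., H10:-1/..#../###.., H13:-1/..#../..###
[###../..#..] V move#2: V03:+1/####./..##.*, V04:+1/###.#/..#.#
[####./..##.] H move#3: H10:-1/####./####.*
[####./####.] V move#4: V04:+1/#####/#####*
[#####/#####] end (terminal -1, H#5); searched ..#../..#.. to 5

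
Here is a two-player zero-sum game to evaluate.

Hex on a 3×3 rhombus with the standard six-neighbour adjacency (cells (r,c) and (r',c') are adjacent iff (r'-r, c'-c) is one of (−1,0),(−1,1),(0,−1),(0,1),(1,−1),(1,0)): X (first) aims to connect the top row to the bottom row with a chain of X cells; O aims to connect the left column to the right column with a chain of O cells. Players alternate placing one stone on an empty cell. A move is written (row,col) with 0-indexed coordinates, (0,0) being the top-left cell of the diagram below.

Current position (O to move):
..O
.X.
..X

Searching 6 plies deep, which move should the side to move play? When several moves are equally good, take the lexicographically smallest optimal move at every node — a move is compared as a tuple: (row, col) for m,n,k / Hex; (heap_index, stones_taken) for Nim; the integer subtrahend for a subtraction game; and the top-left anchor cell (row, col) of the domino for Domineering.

p1 O@[..O/.X./..X]: (0,0)[O.O/.X./..X]-1 (0,1)[.OO/.X./..X]+1* (1,0)[..O/OX./..X]-1 (1,2)[..O/.XO/..X]-1 (2,0)[..O/.X./O.X]-1 (2,1)[..O/.X./.OX]-1
p2 X@[.OO/.X./..X]: (0,0)[XOO/.X./..X]-1* (1,0)[.OO/XX./..X]-1 (1,2)[.OO/.XX/..X]-1 (2,0)[.OO/.X./X.X]-1 (2,1)[.OO/.X./.XX]-1
p3 O@[XOO/.X./..X]: (1,0)[XOO/OX./..X]+1* (1,2)[XOO/.XO/..X]-1 (2,0)[XOO/.X./O.X]-1 (2,1)[XOO/.X./.OX]-1
p4 X@[XOO/OX./..X] terminal -1; root [..O/.X./..X] d6

O's best at [..O/.X./..X]: (0,1)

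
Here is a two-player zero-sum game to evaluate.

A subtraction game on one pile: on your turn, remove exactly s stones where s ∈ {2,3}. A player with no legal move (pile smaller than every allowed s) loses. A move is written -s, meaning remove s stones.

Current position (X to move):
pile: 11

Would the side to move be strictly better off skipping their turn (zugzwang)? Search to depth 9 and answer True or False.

[11] X move#1: -2:-1/9*, -3:-1/8
[9] O move#2: -2:-1/7, -3:+1/6*
[6] X move#3: -2:-1/4*, -3:-1/3
[4] O move#4: -2:-1/2, -3:+1/1*
[1] end (terminal -1, X#5); searched 11 to 9
suppose X passes — search the same position with O to move:
pass> [11] O move#1: -2:-1/9*, -3:-1/8
pass> [9] X move#2: -2:-1/7, -3:+1/6*
pass> [6] O move#3: -2:-1/4*, -3:-1/3
pass> [4] X move#4: -2:-1/2, -3:+1/1*
pass> [1] end (terminal -1, O#5); searched 11 to 9
for X: play -1, pass +1

zugzwang(11, X) = True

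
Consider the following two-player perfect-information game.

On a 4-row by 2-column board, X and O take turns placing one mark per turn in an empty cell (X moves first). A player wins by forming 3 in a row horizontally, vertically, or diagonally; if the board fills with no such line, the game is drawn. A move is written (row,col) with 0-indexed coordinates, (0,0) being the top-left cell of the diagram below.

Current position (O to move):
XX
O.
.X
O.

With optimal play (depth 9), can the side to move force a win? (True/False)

O winning at [XX/O./.X/O.]: True

p1 O@[XX/O./.X/O.]: (1,1)[XX/OO/.X/O.]+0 (2,0)[XX/O./OX/O.]+1* (3,1)[XX/O./.X/OO]-1
p2 X@[XX/O./OX/O.] terminal -1; root [XX/O./.X/O.] d9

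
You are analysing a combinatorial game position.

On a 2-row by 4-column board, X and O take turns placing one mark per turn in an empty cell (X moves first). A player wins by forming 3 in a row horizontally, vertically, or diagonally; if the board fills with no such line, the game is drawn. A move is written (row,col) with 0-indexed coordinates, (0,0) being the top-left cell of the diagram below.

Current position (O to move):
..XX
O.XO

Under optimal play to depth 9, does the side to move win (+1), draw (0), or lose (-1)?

value(..XX/O.XO, O) = 0

[..XX/O.XO] O move#1: (0,0):-1/O.XX/O.XO, (0,1):+0/.OXX/O.XO*, (1,1):-1/..XX/OOXO
[.OXX/O.XO] X move#2: (0,0):+0/XOXX/O.XO*, (1,1):+0/.OXX/OXXO
[XOXX/O.XO] O move#3: (1,1):+0/XOXX/OOXO*
[XOXX/OOXO] end (terminal +0, X#4); searched ..XX/O.XO to 9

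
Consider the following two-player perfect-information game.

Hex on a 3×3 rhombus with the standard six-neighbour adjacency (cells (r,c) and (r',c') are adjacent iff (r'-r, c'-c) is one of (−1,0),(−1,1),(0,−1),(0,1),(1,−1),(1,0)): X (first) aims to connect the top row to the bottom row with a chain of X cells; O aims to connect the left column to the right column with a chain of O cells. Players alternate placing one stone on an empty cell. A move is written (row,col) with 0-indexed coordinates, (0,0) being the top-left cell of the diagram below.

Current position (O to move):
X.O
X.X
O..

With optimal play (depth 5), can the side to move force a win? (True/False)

O winning at [X.O/X.X/O..]: True

ply 1, O at X.O/X.X/O.. | (0,1)=-1→XOO/X.X/O..; (1,1)=+1→X.O/XOX/O..*; (2,1)=+1→X.O/X.X/OO.; (2,2)=+1→X.O/X.X/O.O
ply 2: X.O/XOX/O.. is terminal -1 (X); from X.O/X.X/O.. depth 5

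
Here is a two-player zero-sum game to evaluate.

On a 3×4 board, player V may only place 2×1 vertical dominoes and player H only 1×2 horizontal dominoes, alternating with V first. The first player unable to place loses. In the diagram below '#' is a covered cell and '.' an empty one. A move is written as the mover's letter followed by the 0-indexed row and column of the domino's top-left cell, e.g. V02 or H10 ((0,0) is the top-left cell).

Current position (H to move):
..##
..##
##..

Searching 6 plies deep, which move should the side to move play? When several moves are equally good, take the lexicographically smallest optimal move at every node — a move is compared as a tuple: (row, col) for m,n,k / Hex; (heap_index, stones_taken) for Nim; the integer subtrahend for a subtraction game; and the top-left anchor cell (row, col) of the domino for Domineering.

H's best at [..##/..##/##..]: H00

p1 H@[..##/..##/##..]: H00[####/..##/##..]+1* H10[..##/####/##..]+1 H22[..##/..##/####]-1
p2 V@[####/..##/##..] terminal -1; root [..##/..##/##..] d6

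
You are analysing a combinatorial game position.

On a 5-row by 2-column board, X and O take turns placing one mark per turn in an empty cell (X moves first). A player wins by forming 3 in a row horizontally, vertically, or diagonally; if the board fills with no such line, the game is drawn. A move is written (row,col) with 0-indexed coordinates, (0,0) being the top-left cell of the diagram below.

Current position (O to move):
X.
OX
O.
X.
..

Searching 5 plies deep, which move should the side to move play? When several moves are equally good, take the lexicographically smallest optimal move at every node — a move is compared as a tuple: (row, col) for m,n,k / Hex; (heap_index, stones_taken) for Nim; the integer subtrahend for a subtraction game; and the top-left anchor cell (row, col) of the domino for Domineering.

O's best at [X./OX/O./X./..]: (0,1)

[X./OX/O./X./..] O move#1: (0,1):+0/XO/OX/O./X./..*, (2,1):+0/X./OX/OO/X./.., (3,1):+0/X./OX/O./XO/.., (4,0):-1/X./OX/O./X./O., (4,1):-1/X./OX/O./X./.O
[XO/OX/O./X./..] X move#2: (2,1):+0/XO/OX/OX/X./..*, (3,1):+0/XO/OX/O./XX/.., (4,0):+0/XO/OX/O./X./X., (4,1):+0/XO/OX/O./X./.X
[XO/OX/OX/X./..] O move#3: (3,1):+0/XO/OX/OX/XO/..*, (4,0):-1/XO/OX/OX/X./O., (4,1):-1/XO/OX/OX/X./.O
[XO/OX/OX/XO/..] X move#4: (4,0):+0/XO/OX/OX/XO/X.*, (4,1):+0/XO/OX/OX/XO/.X
[XO/OX/OX/XO/X.] O move#5: (4,1):+0/XO/OX/OX/XO/XO*
[XO/OX/OX/XO/XO] end (terminal +0, X#6); searched X./OX/O./X./.. to 5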